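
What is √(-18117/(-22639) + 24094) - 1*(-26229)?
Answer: 26229 + √12349171140937/22639 ≈ 26384.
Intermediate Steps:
√(-18117/(-22639) + 24094) - 1*(-26229) = √(-18117*(-1/22639) + 24094) + 26229 = √(18117/22639 + 24094) + 26229 = √(545482183/22639) + 26229 = √12349171140937/22639 + 26229 = 26229 + √12349171140937/22639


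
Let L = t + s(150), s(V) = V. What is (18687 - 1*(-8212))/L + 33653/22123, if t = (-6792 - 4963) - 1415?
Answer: -156924517/288041460 ≈ -0.54480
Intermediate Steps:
t = -13170 (t = -11755 - 1415 = -13170)
L = -13020 (L = -13170 + 150 = -13020)
(18687 - 1*(-8212))/L + 33653/22123 = (18687 - 1*(-8212))/(-13020) + 33653/22123 = (18687 + 8212)*(-1/13020) + 33653*(1/22123) = 26899*(-1/13020) + 33653/22123 = -26899/13020 + 33653/22123 = -156924517/288041460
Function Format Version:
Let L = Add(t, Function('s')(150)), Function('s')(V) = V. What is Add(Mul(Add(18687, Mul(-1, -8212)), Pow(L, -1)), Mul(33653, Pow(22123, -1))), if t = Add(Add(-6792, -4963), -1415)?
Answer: Rational(-156924517, 288041460) ≈ -0.54480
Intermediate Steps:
t = -13170 (t = Add(-11755, -1415) = -13170)
L = -13020 (L = Add(-13170, 150) = -13020)
Add(Mul(Add(18687, Mul(-1, -8212)), Pow(L, -1)), Mul(33653, Pow(22123, -1))) = Add(Mul(Add(18687, Mul(-1, -8212)), Pow(-13020, -1)), Mul(33653, Pow(22123, -1))) = Add(Mul(Add(18687, 8212), Rational(-1, 13020)), Mul(33653, Rational(1, 22123))) = Add(Mul(26899, Rational(-1, 13020)), Rational(33653, 22123)) = Add(Rational(-26899, 13020), Rational(33653, 22123)) = Rational(-156924517, 288041460)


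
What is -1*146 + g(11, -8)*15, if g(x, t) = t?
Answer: -266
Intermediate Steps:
-1*146 + g(11, -8)*15 = -1*146 - 8*15 = -146 - 120 = -266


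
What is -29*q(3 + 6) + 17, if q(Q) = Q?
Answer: -244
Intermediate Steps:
-29*q(3 + 6) + 17 = -29*(3 + 6) + 17 = -29*9 + 17 = -261 + 17 = -244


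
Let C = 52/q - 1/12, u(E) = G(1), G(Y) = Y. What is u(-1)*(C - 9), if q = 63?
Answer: -2081/252 ≈ -8.2579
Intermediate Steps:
u(E) = 1
C = 187/252 (C = 52/63 - 1/12 = 187/252 ≈ 0.74206)
u(-1)*(C - 9) = 1*(187/252 - 9) = 1*(-2081/252) = -2081/252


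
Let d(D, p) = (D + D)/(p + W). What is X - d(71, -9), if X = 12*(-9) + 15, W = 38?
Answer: -2839/29 ≈ -97.896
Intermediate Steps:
X = -93 (X = -108 + 15 = -93)
d(D, p) = 2*D/(38 + p) (d(D, p) = (D + D)/(p + 38) = (2*D)/(38 + p) = 2*D/(38 + p))
X - d(71, -9) = -93 - 2*71/(38 - 9) = -93 - 2*71/29 = -93 - 1*142/29 = -93 - 142/29 = -2839/29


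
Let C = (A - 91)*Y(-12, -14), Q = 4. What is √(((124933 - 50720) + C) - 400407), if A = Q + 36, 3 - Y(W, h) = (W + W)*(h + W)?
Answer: I*√294523 ≈ 542.7*I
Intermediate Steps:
Y(W, h) = 3 - 2*W*(W + h) (Y(W, h) = 3 - (W + W)*(h + W) = 3 - 2*W*(W + h))
A = 40 (A = 4 + 36 = 40)
C = 31671 (C = (40 - 91)*(3 - 2*(-12)² - 2*(-12)*(-14)) = -51*(3 - 2*144 - 336) = -51*(3 - 288 - 336) = -51*(-621) = 31671)
√(((124933 - 50720) + C) - 400407) = √(((124933 - 50720) + 31671) - 400407) = √((74213 + 31671) - 400407) = √(105884 - 400407) = √(-294523) = I*√294523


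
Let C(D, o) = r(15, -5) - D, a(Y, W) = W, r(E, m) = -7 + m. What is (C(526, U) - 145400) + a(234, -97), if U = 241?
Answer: -146035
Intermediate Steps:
C(D, o) = -12 - D (C(D, o) = (-7 - 5) - D = -12 - D)
(C(526, U) - 145400) + a(234, -97) = ((-12 - 1*526) - 145400) - 97 = ((-12 - 526) - 145400) - 97 = (-538 - 145400) - 97 = -145938 - 97 = -146035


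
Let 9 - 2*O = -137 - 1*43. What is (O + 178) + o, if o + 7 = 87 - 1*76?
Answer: 553/2 ≈ 276.50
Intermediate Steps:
o = 4 (o = -7 + (87 - 1*76) = -7 + (87 - 76) = -7 + 11 = 4)
O = 189/2 (O = 9/2 - (-137 - 1*43)/2 = 9/2 - (-137 - 43)/2 = 9/2 - ½*(-180) = 9/2 + 90 = 189/2 ≈ 94.500)
(O + 178) + o = (189/2 + 178) + 4 = 545/2 + 4 = 553/2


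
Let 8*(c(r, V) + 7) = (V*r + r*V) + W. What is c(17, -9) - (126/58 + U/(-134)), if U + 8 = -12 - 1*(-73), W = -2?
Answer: -91859/1943 ≈ -47.277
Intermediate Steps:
U = 53 (U = -8 + (-12 - 1*(-73)) = -8 + (-12 + 73) = -8 + 61 = 53)
c(r, V) = -29/4 + V*r/4 (c(r, V) = -7 + ((V*r + r*V) - 2)/8 = -7 + ((V*r + V*r) - 2)/8 = -7 + (2*V*r - 2)/8 = -7 + (-2 + 2*V*r)/8 = -7 + (-¼ + V*r/4) = -29/4 + V*r/4)
c(17, -9) - (126/58 + U/(-134)) = (-29/4 + (¼)*(-9)*17) - (126/58 + 53/(-134)) = (-29/4 - 153/4) - (126*(1/58) + 53*(-1/134)) = -91/2 - (63/29 - 53/134) = -91/2 - 1*6905/3886 = -91/2 - 6905/3886 = -91859/1943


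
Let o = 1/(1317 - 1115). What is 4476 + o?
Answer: 904153/202 ≈ 4476.0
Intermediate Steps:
o = 1/202 ≈ 0.0049505
4476 + o = 4476 + 1/202 = 904153/202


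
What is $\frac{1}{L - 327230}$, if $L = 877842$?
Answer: $\frac{1}{550612} \approx 1.8162 \cdot 10^{-6}$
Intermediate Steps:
$\frac{1}{L - 327230} = \frac{1}{877842 - 327230} = \frac{1}{550612}$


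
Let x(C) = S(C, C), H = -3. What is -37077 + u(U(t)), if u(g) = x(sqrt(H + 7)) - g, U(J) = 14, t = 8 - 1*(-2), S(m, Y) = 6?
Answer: -37085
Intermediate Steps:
t = 10 (t = 8 + 2 = 10)
x(C) = 6
u(g) = 6 - g
-37077 + u(U(t)) = -37077 + (6 - 1*14) = -37077 + (6 - 14) = -37077 - 8 = -37085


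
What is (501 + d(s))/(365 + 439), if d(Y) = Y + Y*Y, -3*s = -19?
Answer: 4927/7236 ≈ 0.68090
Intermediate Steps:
s = 19/3 (s = -1/3*(-19) = 19/3 ≈ 6.3333)
d(Y) = Y + Y**2
(501 + d(s))/(365 + 439) = (501 + 19*(1 + 19/3)/3)/(365 + 439) = (501 + (19/3)*(22/3))/804 = (501 + 418/9)*(1/804) = (4927/9)*(1/804) = 4927/7236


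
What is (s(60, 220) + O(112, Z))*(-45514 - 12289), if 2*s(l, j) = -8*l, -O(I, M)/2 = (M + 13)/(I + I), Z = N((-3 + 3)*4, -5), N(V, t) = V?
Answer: 1554496079/112 ≈ 1.3879e+7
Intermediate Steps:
Z = 0 (Z = (-3 + 3)*4 = 0*4 = 0)
O(I, M) = -(13 + M)/I (O(I, M) = -2*(M + 13)/(I + I) = -2*(13 + M)/(2*I) = -2*(13 + M)*1/(2*I) = -(13 + M)/I)
s(l, j) = -4*l (s(l, j) = (-8*l)/2 = -4*l)
(s(60, 220) + O(112, Z))*(-45514 - 12289) = (-4*60 + (-13 - 1*0)/112)*(-45514 - 12289) = (-240 + (-13 + 0)/112)*(-57803) = (-240 + (1/112)*(-13))*(-57803) = (-240 - 13/112)*(-57803) = -26893/112*(-57803) = 1554496079/112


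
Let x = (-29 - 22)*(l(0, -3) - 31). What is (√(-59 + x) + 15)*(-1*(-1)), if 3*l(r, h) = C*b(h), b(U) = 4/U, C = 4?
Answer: 15 + √14514/3 ≈ 55.158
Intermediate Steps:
l(r, h) = 16/(3*h) (l(r, h) = (4*(4/h))/3 = (16/h)/3 = 16/(3*h))
x = 5015/3 (x = (-29 - 22)*((16/3)/(-3) - 31) = -51*((16/3)*(-⅓) - 31) = -51*(-16/9 - 31) = -51*(-295/9) = 5015/3 ≈ 1671.7)
(√(-59 + x) + 15)*(-1*(-1)) = (√(-59 + 5015/3) + 15)*(-1*(-1)) = (√(4838/3) + 15)*1 = (√14514/3 + 15)*1 = (15 + √14514/3)*1 = 15 + √14514/3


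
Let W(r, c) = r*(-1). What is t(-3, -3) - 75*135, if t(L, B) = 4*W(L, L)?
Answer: -10113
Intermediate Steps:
W(r, c) = -r
t(L, B) = -4*L (t(L, B) = 4*(-L) = -4*L)
t(-3, -3) - 75*135 = -4*(-3) - 75*135 = 12 - 10125 = -10113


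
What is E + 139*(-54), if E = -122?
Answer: -7628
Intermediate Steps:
E + 139*(-54) = -122 + 139*(-54) = -122 - 7506 = -7628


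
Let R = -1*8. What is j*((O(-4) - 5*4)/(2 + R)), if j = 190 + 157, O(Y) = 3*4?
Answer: 1388/3 ≈ 462.67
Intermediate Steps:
O(Y) = 12
R = -8
j = 347
j*((O(-4) - 5*4)/(2 + R)) = 347*((12 - 5*4)/(2 - 8)) = 347*((12 - 20)/(-6)) = 347*(-8*(-⅙)) = 347*(4/3) = 1388/3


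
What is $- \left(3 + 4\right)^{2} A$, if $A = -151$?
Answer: $7399$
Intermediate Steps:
$- \left(3 + 4\right)^{2} A = - \left(3 + 4\right)^{2} \left(-151\right) = - 7^{2} \left(-151\right) = \left(-1\right) 49 \left(-151\right) = \left(-49\right) \left(-151\right) = 7399$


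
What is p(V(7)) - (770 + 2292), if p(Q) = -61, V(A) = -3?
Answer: -3123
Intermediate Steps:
p(V(7)) - (770 + 2292) = -61 - (770 + 2292) = -61 - 1*3062 = -61 - 3062 = -3123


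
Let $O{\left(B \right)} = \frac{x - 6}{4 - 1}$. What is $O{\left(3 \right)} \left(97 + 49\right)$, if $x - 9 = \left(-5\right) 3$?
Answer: $-584$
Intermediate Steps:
$x = -6$ ($x = 9 - 15 = -6$)
$O{\left(B \right)} = -4$ ($O{\left(B \right)} = \frac{-6 - 6}{4 - 1} = - \frac{12}{3} = \left(-12\right) \frac{1}{3} = -4$)
$O{\left(3 \right)} \left(97 + 49\right) = - 4 \left(97 + 49\right) = \left(-4\right) 146 = -584$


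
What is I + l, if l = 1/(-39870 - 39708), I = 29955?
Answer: 2383758989/79578 ≈ 29955.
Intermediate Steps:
l = -1/79578 (l = 1/(-79578) = -1/79578 ≈ -1.2566e-5)
I + l = 29955 - 1/79578 = 2383758989/79578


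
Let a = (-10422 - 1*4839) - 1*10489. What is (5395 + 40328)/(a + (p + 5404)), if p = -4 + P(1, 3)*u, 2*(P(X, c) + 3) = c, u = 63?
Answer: -91446/40889 ≈ -2.2364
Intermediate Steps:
P(X, c) = -3 + c/2
p = -197/2 (p = -4 + (-3 + (½)*3)*63 = -4 + (-3 + 3/2)*63 = -4 - 3/2*63 = -4 - 189/2 = -197/2 ≈ -98.500)
a = -25750 (a = (-10422 - 4839) - 10489 = -15261 - 10489 = -25750)
(5395 + 40328)/(a + (p + 5404)) = (5395 + 40328)/(-25750 + (-197/2 + 5404)) = 45723/(-25750 + 10611/2) = 45723/(-40889/2) = 45723*(-2/40889) = -91446/40889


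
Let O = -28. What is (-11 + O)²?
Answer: 1521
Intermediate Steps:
(-11 + O)² = (-11 - 28)² = (-39)² = 1521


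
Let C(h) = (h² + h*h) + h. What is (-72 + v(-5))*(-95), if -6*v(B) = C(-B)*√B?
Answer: 6840 + 5225*I*√5/6 ≈ 6840.0 + 1947.2*I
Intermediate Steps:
C(h) = h + 2*h² (C(h) = (h² + h²) + h = 2*h² + h = h + 2*h²)
v(B) = B^(3/2)*(1 - 2*B)/6 (v(B) = -(-B)*(1 + 2*(-B))*√B/6 = -(-B)*(1 - 2*B)*√B/6 = -(-B*(1 - 2*B))*√B/6 = -(-1)*B^(3/2)*(1 - 2*B)/6 = B^(3/2)*(1 - 2*B)/6)
(-72 + v(-5))*(-95) = (-72 + (-5)^(3/2)*(1 - 2*(-5))/6)*(-95) = (-72 + (-5*I*√5)*(1 + 10)/6)*(-95) = (-72 + (⅙)*(-5*I*√5)*11)*(-95) = (-72 - 55*I*√5/6)*(-95) = 6840 + 5225*I*√5/6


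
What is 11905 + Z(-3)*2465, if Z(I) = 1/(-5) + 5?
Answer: 23737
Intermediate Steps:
Z(I) = 24/5 (Z(I) = -⅕ + 5 = 24/5)
11905 + Z(-3)*2465 = 11905 + (24/5)*2465 = 11905 + 11832 = 23737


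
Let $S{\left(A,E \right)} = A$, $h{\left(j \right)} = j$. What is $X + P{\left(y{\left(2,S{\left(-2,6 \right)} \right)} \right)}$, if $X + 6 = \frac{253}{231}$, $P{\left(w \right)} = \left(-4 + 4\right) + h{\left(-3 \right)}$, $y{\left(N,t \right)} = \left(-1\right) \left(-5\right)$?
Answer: $- \frac{166}{21} \approx -7.9048$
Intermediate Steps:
$y{\left(N,t \right)} = 5$
$P{\left(w \right)} = -3$ ($P{\left(w \right)} = \left(-4 + 4\right) - 3 = 0 - 3 = -3$)
$X = - \frac{103}{21}$ ($X = -6 + \frac{253}{231} = -6 + 253 \cdot \frac{1}{231} = -6 + \frac{23}{21} = - \frac{103}{21} \approx -4.9048$)
$X + P{\left(y{\left(2,S{\left(-2,6 \right)} \right)} \right)} = - \frac{103}{21} - 3 = - \frac{166}{21}$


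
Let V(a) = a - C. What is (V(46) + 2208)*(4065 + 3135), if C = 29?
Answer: 16020000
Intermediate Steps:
V(a) = -29 + a (V(a) = a - 1*29 = a - 29 = -29 + a)
(V(46) + 2208)*(4065 + 3135) = ((-29 + 46) + 2208)*(4065 + 3135) = (17 + 2208)*7200 = 2225*7200 = 16020000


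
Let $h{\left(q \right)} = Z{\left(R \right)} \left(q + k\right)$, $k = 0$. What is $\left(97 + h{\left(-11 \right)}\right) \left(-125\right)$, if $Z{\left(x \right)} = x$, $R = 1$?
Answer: $-10750$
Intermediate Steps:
$h{\left(q \right)} = q$ ($h{\left(q \right)} = 1 \left(q + 0\right) = 1 q = q$)
$\left(97 + h{\left(-11 \right)}\right) \left(-125\right) = \left(97 - 11\right) \left(-125\right) = 86 \left(-125\right) = -10750$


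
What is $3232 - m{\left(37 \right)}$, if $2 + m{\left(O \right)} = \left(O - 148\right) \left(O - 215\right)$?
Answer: $-16524$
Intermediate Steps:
$m{\left(O \right)} = -2 + \left(-215 + O\right) \left(-148 + O\right)$ ($m{\left(O \right)} = -2 + \left(O - 148\right) \left(O - 215\right) = -2 + \left(-148 + O\right) \left(-215 + O\right) = -2 + \left(-215 + O\right) \left(-148 + O\right)$)
$3232 - m{\left(37 \right)} = 3232 - \left(31818 + 37^{2} - 13431\right) = 3232 - \left(31818 + 1369 - 13431\right) = 3232 - 19756 = -16524$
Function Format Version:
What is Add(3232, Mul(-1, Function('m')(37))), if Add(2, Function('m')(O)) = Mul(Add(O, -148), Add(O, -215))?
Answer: -16524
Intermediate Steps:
Function('m')(O) = Add(-2, Mul(Add(-215, O), Add(-148, O))) (Function('m')(O) = Add(-2, Mul(Add(O, -148), Add(O, -215))) = Add(-2, Mul(Add(-148, O), Add(-215, O))) = Add(-2, Mul(Add(-215, O), Add(-148, O))))
Add(3232, Mul(-1, Function('m')(37))) = Add(3232, Mul(-1, Add(31818, Pow(37, 2), Mul(-363, 37)))) = Add(3232, Mul(-1, Add(31818, 1369, -13431))) = Add(3232, Mul(-1, 19756)) = Add(3232, -19756) = -16524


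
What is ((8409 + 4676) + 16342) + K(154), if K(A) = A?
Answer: 29581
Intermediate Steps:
((8409 + 4676) + 16342) + K(154) = ((8409 + 4676) + 16342) + 154 = (13085 + 16342) + 154 = 29427 + 154 = 29581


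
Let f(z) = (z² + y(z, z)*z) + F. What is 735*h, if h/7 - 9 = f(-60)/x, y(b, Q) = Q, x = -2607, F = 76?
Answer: 27760705/869 ≈ 31946.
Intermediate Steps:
f(z) = 76 + 2*z² (f(z) = (z² + z*z) + 76 = (z² + z²) + 76 = 2*z² + 76 = 76 + 2*z²)
h = 113309/2607 (h = 63 + 7*((76 + 2*(-60)²)/(-2607)) = 63 + 7*((76 + 2*3600)*(-1/2607)) = 63 + 7*((76 + 7200)*(-1/2607)) = 63 + 7*(7276*(-1/2607)) = 63 + 7*(-7276/2607) = 63 - 50932/2607 = 113309/2607 ≈ 43.463)
735*h = 735*(113309/2607) = 27760705/869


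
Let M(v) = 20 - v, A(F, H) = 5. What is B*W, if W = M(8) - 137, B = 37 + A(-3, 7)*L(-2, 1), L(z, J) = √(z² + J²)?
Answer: -4625 - 625*√5 ≈ -6022.5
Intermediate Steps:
L(z, J) = √(J² + z²)
B = 37 + 5*√5 (B = 37 + 5*√(1² + (-2)²) = 37 + 5*√(1 + 4) = 37 + 5*√5 ≈ 48.180)
W = -125 (W = (20 - 1*8) - 137 = (20 - 8) - 137 = 12 - 137 = -125)
B*W = (37 + 5*√5)*(-125) = -4625 - 625*√5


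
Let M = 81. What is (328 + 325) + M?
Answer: 734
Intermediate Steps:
(328 + 325) + M = (328 + 325) + 81 = 653 + 81 = 734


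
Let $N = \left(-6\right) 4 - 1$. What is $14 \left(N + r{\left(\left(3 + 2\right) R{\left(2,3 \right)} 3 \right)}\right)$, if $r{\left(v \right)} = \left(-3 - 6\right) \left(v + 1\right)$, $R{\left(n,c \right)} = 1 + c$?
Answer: $-8036$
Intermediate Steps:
$r{\left(v \right)} = -9 - 9 v$ ($r{\left(v \right)} = - 9 \left(1 + v\right) = -9 - 9 v$)
$N = -25$ ($N = -24 - 1 = -25$)
$14 \left(N + r{\left(\left(3 + 2\right) R{\left(2,3 \right)} 3 \right)}\right) = 14 \left(-25 - \left(9 + 9 \left(3 + 2\right) \left(1 + 3\right) 3\right)\right) = 14 \left(-25 - \left(9 + 9 \cdot 5 \cdot 4 \cdot 3\right)\right) = 14 \left(-25 - \left(9 + 9 \cdot 5 \cdot 12\right)\right) = 14 \left(-25 - 549\right) = 14 \left(-574\right) = -8036$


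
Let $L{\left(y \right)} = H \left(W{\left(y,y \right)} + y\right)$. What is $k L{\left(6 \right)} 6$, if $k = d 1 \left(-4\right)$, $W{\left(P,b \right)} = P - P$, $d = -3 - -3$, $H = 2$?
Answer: $0$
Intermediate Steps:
$d = 0$ ($d = -3 + 3 = 0$)
$W{\left(P,b \right)} = 0$
$L{\left(y \right)} = 2 y$ ($L{\left(y \right)} = 2 \left(0 + y\right) = 2 y$)
$k = 0$ ($k = 0 \cdot 1 \left(-4\right) = 0 \left(-4\right) = 0$)
$k L{\left(6 \right)} 6 = 0 \cdot 2 \cdot 6 \cdot 6 = 0 \cdot 12 \cdot 6 = 0 \cdot 6 = 0$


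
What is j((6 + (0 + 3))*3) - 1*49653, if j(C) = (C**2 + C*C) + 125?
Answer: -48070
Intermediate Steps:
j(C) = 125 + 2*C**2 (j(C) = (C**2 + C**2) + 125 = 2*C**2 + 125 = 125 + 2*C**2)
j((6 + (0 + 3))*3) - 1*49653 = (125 + 2*((6 + (0 + 3))*3)**2) - 1*49653 = (125 + 2*((6 + 3)*3)**2) - 49653 = (125 + 2*(9*3)**2) - 49653 = (125 + 2*27**2) - 49653 = (125 + 2*729) - 49653 = (125 + 1458) - 49653 = 1583 - 49653 = -48070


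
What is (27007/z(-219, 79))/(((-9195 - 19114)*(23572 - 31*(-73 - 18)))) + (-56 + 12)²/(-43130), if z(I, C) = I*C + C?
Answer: -12455816687239597/277489358904861910 ≈ -0.044888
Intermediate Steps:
z(I, C) = C + C*I (z(I, C) = C*I + C = C + C*I)
(27007/z(-219, 79))/(((-9195 - 19114)*(23572 - 31*(-73 - 18)))) + (-56 + 12)²/(-43130) = (27007/((79*(1 - 219))))/(((-9195 - 19114)*(23572 - 31*(-73 - 18)))) + (-56 + 12)²/(-43130) = (27007/((79*(-218))))/((-28309*(23572 - 31*(-91)))) + (-44)²*(-1/43130) = (27007/(-17222))/((-28309*(23572 + 2821))) + 1936*(-1/43130) = (27007*(-1/17222))/((-28309*26393)) - 968/21565 = -27007/17222/(-747159437) - 968/21565 = -27007/17222*(-1/747159437) - 968/21565 = 27007/12867579824014 - 968/21565 = -12455816687239597/277489358904861910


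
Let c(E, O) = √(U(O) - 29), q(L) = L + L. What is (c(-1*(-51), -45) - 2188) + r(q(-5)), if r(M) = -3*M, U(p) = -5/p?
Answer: -2158 + 2*I*√65/3 ≈ -2158.0 + 5.3748*I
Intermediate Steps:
q(L) = 2*L
c(E, O) = √(-29 - 5/O) (c(E, O) = √(-5/O - 29) = √(-29 - 5/O))
(c(-1*(-51), -45) - 2188) + r(q(-5)) = (√(-29 - 5/(-45)) - 2188) - 6*(-5) = (√(-29 - 5*(-1/45)) - 2188) - 3*(-10) = (√(-29 + ⅑) - 2188) + 30 = (√(-260/9) - 2188) + 30 = (2*I*√65/3 - 2188) + 30 = (-2188 + 2*I*√65/3) + 30 = -2158 + 2*I*√65/3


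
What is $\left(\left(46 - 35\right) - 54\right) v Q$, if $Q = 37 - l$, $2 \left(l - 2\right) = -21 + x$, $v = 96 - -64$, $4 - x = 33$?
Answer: $-412800$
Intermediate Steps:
$x = -29$ ($x = 4 - 33 = -29$)
$v = 160$ ($v = 96 + 64 = 160$)
$l = -23$ ($l = 2 + \frac{-21 - 29}{2} = 2 + \frac{1}{2} \left(-50\right) = 2 - 25 = -23$)
$Q = 60$ ($Q = 37 - -23 = 37 + 23 = 60$)
$\left(\left(46 - 35\right) - 54\right) v Q = \left(\left(46 - 35\right) - 54\right) 160 \cdot 60 = \left(11 - 54\right) 160 \cdot 60 = \left(-43\right) 160 \cdot 60 = \left(-6880\right) 60 = -412800$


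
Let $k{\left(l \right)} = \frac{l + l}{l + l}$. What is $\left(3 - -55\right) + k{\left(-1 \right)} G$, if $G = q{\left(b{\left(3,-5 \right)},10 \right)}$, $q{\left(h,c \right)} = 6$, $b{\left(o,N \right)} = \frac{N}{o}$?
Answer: $64$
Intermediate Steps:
$G = 6$
$k{\left(l \right)} = 1$ ($k{\left(l \right)} = \frac{2 l}{2 l} = 2 l \frac{1}{2 l} = 1$)
$\left(3 - -55\right) + k{\left(-1 \right)} G = \left(3 - -55\right) + 1 \cdot 6 = \left(3 + 55\right) + 6 = 58 + 6 = 64$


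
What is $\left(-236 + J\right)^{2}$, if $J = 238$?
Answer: $4$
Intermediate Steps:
$\left(-236 + J\right)^{2} = \left(-236 + 238\right)^{2} = 2^{2} = 4$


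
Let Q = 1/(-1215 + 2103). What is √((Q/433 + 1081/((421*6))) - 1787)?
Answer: I*√11703788352037843818/80938092 ≈ 42.268*I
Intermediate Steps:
Q = 1/888 ≈ 0.0011261
√((Q/433 + 1081/((421*6))) - 1787) = √(((1/888)/433 + 1081/((421*6))) - 1787) = √(((1/888)*(1/433) + 1081/2526) - 1787) = √((1/384504 + 1081*(1/2526)) - 1787) = √((1/384504 + 1081/2526) - 1787) = √(69275225/161876184 - 1787) = √(-289203465583/161876184) = I*√11703788352037843818/80938092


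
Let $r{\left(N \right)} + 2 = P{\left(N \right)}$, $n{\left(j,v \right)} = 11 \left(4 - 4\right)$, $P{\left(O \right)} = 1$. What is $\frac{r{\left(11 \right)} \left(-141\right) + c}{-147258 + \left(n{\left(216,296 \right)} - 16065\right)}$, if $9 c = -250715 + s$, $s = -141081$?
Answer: $\frac{390527}{1469907} \approx 0.26568$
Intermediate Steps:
$n{\left(j,v \right)} = 0$ ($n{\left(j,v \right)} = 11 \cdot 0 = 0$)
$r{\left(N \right)} = -1$ ($r{\left(N \right)} = -2 + 1 = -1$)
$c = - \frac{391796}{9}$ ($c = \frac{-250715 - 141081}{9} = \frac{1}{9} \left(-391796\right) = - \frac{391796}{9} \approx -43533.0$)
$\frac{r{\left(11 \right)} \left(-141\right) + c}{-147258 + \left(n{\left(216,296 \right)} - 16065\right)} = \frac{\left(-1\right) \left(-141\right) - \frac{391796}{9}}{-147258 + \left(0 - 16065\right)} = \frac{141 - \frac{391796}{9}}{-147258 - 16065} = - \frac{390527}{9 \left(-163323\right)} = \left(- \frac{390527}{9}\right) \left(- \frac{1}{163323}\right) = \frac{390527}{1469907}$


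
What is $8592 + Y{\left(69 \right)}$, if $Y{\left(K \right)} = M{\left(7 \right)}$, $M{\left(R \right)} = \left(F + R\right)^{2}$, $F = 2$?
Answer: $8673$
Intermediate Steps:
$M{\left(R \right)} = \left(2 + R\right)^{2}$
$Y{\left(K \right)} = 81$ ($Y{\left(K \right)} = \left(2 + 7\right)^{2} = 9^{2} = 81$)
$8592 + Y{\left(69 \right)} = 8592 + 81 = 8673$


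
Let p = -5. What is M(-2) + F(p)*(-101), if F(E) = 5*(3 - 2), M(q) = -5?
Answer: -510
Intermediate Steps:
F(E) = 5 (F(E) = 5*1 = 5)
M(-2) + F(p)*(-101) = -5 + 5*(-101) = -5 - 505 = -510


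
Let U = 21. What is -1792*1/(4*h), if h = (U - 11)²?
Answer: -112/25 ≈ -4.4800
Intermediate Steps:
h = 100 (h = (21 - 11)² = 10² = 100)
-1792*1/(4*h) = -1792/(4*100) = -1792/400 = -1792*1/400 = -112/25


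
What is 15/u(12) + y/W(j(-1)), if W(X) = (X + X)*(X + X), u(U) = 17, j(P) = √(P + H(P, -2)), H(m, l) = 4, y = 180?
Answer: 270/17 ≈ 15.882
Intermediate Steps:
j(P) = √(4 + P) (j(P) = √(P + 4) = √(4 + P))
W(X) = 4*X² (W(X) = (2*X)*(2*X) = 4*X²)
15/u(12) + y/W(j(-1)) = 15/17 + 180/((4*(√(4 - 1))²)) = 15*(1/17) + 180/((4*(√3)²)) = 15/17 + 180/((4*3)) = 15/17 + 180/12 = 15/17 + 180*(1/12) = 15/17 + 15 = 270/17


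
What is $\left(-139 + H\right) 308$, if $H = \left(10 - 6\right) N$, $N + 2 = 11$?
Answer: $-31724$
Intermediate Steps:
$N = 9$ ($N = -2 + 11 = 9$)
$H = 36$ ($H = \left(10 - 6\right) 9 = 4 \cdot 9 = 36$)
$\left(-139 + H\right) 308 = \left(-139 + 36\right) 308 = \left(-103\right) 308 = -31724$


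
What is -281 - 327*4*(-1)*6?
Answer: 7567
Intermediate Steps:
-281 - 327*4*(-1)*6 = -281 - (-1308)*6 = -281 - 327*(-24) = -281 + 7848 = 7567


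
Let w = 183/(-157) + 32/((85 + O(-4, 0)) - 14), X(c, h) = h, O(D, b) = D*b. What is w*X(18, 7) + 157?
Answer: 1694296/11147 ≈ 152.00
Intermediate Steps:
w = -7969/11147 (w = 183/(-157) + 32/((85 - 4*0) - 14) = 183*(-1/157) + 32/((85 + 0) - 14) = -183/157 + 32/(85 - 14) = -183/157 + 32/71 = -7969/11147 ≈ -0.71490)
w*X(18, 7) + 157 = -7969/11147*7 + 157 = -55783/11147 + 157 = 1694296/11147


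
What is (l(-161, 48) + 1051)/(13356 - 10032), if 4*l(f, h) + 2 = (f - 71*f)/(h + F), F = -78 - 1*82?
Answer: 10937/35456 ≈ 0.30847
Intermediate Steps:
F = -160 (F = -78 - 82 = -160)
l(f, h) = -1/2 - 35*f/(2*(-160 + h)) (l(f, h) = -1/2 + ((f - 71*f)/(h - 160))/4 = -1/2 + ((-70*f)/(-160 + h))/4 = -1/2 + (-70*f/(-160 + h))/4 = -1/2 - 35*f/(2*(-160 + h)))
(l(-161, 48) + 1051)/(13356 - 10032) = ((160 - 1*48 - 35*(-161))/(2*(-160 + 48)) + 1051)/(13356 - 10032) = ((1/2)*(160 - 48 + 5635)/(-112) + 1051)/3324 = ((1/2)*(-1/112)*5747 + 1051)*(1/3324) = (-821/32 + 1051)*(1/3324) = (32811/32)*(1/3324) = 10937/35456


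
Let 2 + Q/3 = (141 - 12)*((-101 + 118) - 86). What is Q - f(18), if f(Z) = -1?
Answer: -26708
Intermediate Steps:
Q = -26709 (Q = -6 + 3*((141 - 12)*((-101 + 118) - 86)) = -6 + 3*(129*(17 - 86)) = -6 + 3*(129*(-69)) = -6 + 3*(-8901) = -6 - 26703 = -26709)
Q - f(18) = -26709 - 1*(-1) = -26709 + 1 = -26708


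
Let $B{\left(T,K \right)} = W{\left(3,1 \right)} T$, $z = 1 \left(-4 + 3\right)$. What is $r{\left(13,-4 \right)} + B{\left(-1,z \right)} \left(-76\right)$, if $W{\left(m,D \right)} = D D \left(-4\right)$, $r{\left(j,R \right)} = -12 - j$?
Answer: $-329$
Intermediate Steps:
$z = -1$ ($z = 1 \left(-1\right) = -1$)
$W{\left(m,D \right)} = - 4 D^{2}$ ($W{\left(m,D \right)} = D^{2} \left(-4\right) = - 4 D^{2}$)
$B{\left(T,K \right)} = - 4 T$ ($B{\left(T,K \right)} = - 4 \cdot 1^{2} T = \left(-4\right) 1 T = - 4 T$)
$r{\left(13,-4 \right)} + B{\left(-1,z \right)} \left(-76\right) = \left(-12 - 13\right) + \left(-4\right) \left(-1\right) \left(-76\right) = \left(-12 - 13\right) + 4 \left(-76\right) = -25 - 304 = -329$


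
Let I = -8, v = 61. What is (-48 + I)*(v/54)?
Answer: -1708/27 ≈ -63.259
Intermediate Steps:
(-48 + I)*(v/54) = (-48 - 8)*(61/54) = -3416/54 = -56*61/54 = -1708/27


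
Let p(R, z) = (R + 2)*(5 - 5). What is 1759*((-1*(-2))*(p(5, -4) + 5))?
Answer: 17590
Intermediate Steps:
p(R, z) = 0 (p(R, z) = (2 + R)*0 = 0)
1759*((-1*(-2))*(p(5, -4) + 5)) = 1759*((-1*(-2))*(0 + 5)) = 1759*(2*5) = 1759*10 = 17590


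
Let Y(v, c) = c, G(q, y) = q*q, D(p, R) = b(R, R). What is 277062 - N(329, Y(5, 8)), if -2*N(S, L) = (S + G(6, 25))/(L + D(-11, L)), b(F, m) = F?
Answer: 8866349/32 ≈ 2.7707e+5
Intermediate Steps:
D(p, R) = R
G(q, y) = q²
N(S, L) = -(36 + S)/(4*L) (N(S, L) = -(S + 6²)/(2*(L + L)) = -(S + 36)/(2*(2*L)) = -(36 + S)*1/(2*L)/2 = -(36 + S)/(4*L))
277062 - N(329, Y(5, 8)) = 277062 - (-36 - 1*329)/(4*8) = 277062 - (-36 - 329)/(4*8) = 277062 - (-365)/(4*8) = 277062 - 1*(-365/32) = 277062 + 365/32 = 8866349/32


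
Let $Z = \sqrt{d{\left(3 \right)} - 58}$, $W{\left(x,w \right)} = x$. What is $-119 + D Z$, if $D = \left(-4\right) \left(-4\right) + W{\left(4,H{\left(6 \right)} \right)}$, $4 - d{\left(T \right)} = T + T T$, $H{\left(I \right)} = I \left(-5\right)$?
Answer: $-119 + 20 i \sqrt{66} \approx -119.0 + 162.48 i$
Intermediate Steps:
$H{\left(I \right)} = - 5 I$
$d{\left(T \right)} = 4 - T - T^{2}$ ($d{\left(T \right)} = 4 - \left(T + T T\right) = 4 - \left(T + T^{2}\right) = 4 - T - T^{2}$)
$Z = i \sqrt{66}$ ($Z = \sqrt{\left(4 - 3 - 3^{2}\right) - 58} = \sqrt{\left(4 - 3 - 9\right) - 58} = \sqrt{-8 - 58} = \sqrt{-66} = i \sqrt{66} \approx 8.124 i$)
$D = 20$ ($D = \left(-4\right) \left(-4\right) + 4 = 16 + 4 = 20$)
$-119 + D Z = -119 + 20 i \sqrt{66}$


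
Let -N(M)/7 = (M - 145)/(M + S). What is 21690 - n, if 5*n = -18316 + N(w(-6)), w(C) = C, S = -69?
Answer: 9508507/375 ≈ 25356.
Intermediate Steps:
N(M) = -7*(-145 + M)/(-69 + M) (N(M) = -7*(M - 145)/(M - 69) = -7*(-145 + M)/(-69 + M))
n = -1374757/375 (n = (-18316 + 7*(145 - 1*(-6))/(-69 - 6))/5 = (-18316 + 7*(145 + 6)/(-75))/5 = (-18316 + 7*(-1/75)*151)/5 = (-18316 - 1057/75)/5 = (⅕)*(-1374757/75) = -1374757/375 ≈ -3666.0)
21690 - n = 21690 - 1*(-1374757/375) = 21690 + 1374757/375 = 9508507/375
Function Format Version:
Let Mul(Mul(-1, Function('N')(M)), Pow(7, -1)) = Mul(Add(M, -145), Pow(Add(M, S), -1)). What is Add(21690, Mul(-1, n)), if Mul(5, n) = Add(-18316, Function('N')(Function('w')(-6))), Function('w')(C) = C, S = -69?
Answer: Rational(9508507, 375) ≈ 25356.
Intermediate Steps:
Function('N')(M) = Mul(-7, Pow(Add(-69, M), -1), Add(-145, M)) (Function('N')(M) = Mul(-7, Mul(Add(M, -145), Pow(Add(M, -69), -1))) = Mul(-7, Mul(Add(-145, M), Pow(Add(-69, M), -1))) = Mul(-7, Mul(Pow(Add(-69, M), -1), Add(-145, M))) = Mul(-7, Pow(Add(-69, M), -1), Add(-145, M)))
n = Rational(-1374757, 375) (n = Mul(Rational(1, 5), Add(-18316, Mul(7, Pow(Add(-69, -6), -1), Add(145, Mul(-1, -6))))) = Mul(Rational(1, 5), Add(-18316, Mul(7, Pow(-75, -1), Add(145, 6)))) = Mul(Rational(1, 5), Add(-18316, Mul(7, Rational(-1, 75), 151))) = Mul(Rational(1, 5), Add(-18316, Rational(-1057, 75))) = Mul(Rational(1, 5), Rational(-1374757, 75)) = Rational(-1374757, 375) ≈ -3666.0)
Add(21690, Mul(-1, n)) = Add(21690, Mul(-1, Rational(-1374757, 375))) = Add(21690, Rational(1374757, 375)) = Rational(9508507, 375)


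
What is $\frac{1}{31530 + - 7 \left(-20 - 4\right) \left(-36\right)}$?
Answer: $\frac{1}{25482} \approx 3.9243 \cdot 10^{-5}$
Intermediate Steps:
$\frac{1}{31530 + - 7 \left(-20 - 4\right) \left(-36\right)} = \frac{1}{31530 + \left(-7\right) \left(-24\right) \left(-36\right)} = \frac{1}{31530 + 168 \left(-36\right)} = \frac{1}{31530 - 6048} = \frac{1}{25482}$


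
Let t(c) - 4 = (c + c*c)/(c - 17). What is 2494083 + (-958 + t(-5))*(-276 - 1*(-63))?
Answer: 29672265/11 ≈ 2.6975e+6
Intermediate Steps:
t(c) = 4 + (c + c²)/(-17 + c) (t(c) = 4 + (c + c*c)/(c - 17) = 4 + (c + c²)/(-17 + c))
2494083 + (-958 + t(-5))*(-276 - 1*(-63)) = 2494083 + (-958 + (-68 + (-5)² + 5*(-5))/(-17 - 5))*(-276 - 1*(-63)) = 2494083 + (-958 + (-68 + 25 - 25)/(-22))*(-276 + 63) = 2494083 + (-958 - 1/22*(-68))*(-213) = 2494083 + (-958 + 34/11)*(-213) = 2494083 - 10504/11*(-213) = 2494083 + 2237352/11 = 29672265/11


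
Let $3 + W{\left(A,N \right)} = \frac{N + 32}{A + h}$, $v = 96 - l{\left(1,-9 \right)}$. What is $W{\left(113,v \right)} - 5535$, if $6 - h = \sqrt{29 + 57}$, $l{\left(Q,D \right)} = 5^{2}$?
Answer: $- \frac{77935093}{14075} + \frac{103 \sqrt{86}}{14075} \approx -5537.1$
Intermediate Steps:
$l{\left(Q,D \right)} = 25$
$v = 71$ ($v = 96 - 25 = 71$)
$h = 6 - \sqrt{86}$ ($h = 6 - \sqrt{29 + 57} = 6 - \sqrt{86} \approx -3.2736$)
$W{\left(A,N \right)} = -3 + \frac{32 + N}{6 + A - \sqrt{86}}$ ($W{\left(A,N \right)} = -3 + \frac{N + 32}{A + \left(6 - \sqrt{86}\right)} = -3 + \frac{32 + N}{6 + A - \sqrt{86}}$)
$W{\left(113,v \right)} - 5535 = \frac{14 + 71 - 339 + 3 \sqrt{86}}{6 + 113 - \sqrt{86}} - 5535 = \frac{14 + 71 - 339 + 3 \sqrt{86}}{119 - \sqrt{86}} - 5535 = \frac{-254 + 3 \sqrt{86}}{119 - \sqrt{86}} - 5535 = -5535 + \frac{-254 + 3 \sqrt{86}}{119 - \sqrt{86}}$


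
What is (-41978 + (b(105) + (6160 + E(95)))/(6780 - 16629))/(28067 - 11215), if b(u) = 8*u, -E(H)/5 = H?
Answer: -137815949/55325116 ≈ -2.4910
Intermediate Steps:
E(H) = -5*H
(-41978 + (b(105) + (6160 + E(95)))/(6780 - 16629))/(28067 - 11215) = (-41978 + (8*105 + (6160 - 5*95))/(6780 - 16629))/(28067 - 11215) = (-41978 + (840 + (6160 - 475))/(-9849))/16852 = (-41978 + (840 + 5685)*(-1/9849))*(1/16852) = (-41978 + 6525*(-1/9849))*(1/16852) = (-41978 - 2175/3283)*(1/16852) = -137815949/3283*1/16852 = -137815949/55325116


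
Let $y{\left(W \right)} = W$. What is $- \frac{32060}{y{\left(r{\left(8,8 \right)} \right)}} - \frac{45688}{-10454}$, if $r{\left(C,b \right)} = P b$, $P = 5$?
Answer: $- \frac{8333193}{10454} \approx -797.13$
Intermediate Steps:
$r{\left(C,b \right)} = 5 b$
$- \frac{32060}{y{\left(r{\left(8,8 \right)} \right)}} - \frac{45688}{-10454} = - \frac{32060}{5 \cdot 8} - \frac{45688}{-10454} = - \frac{32060}{40} - - \frac{22844}{5227} = \left(-32060\right) \frac{1}{40} + \frac{22844}{5227} = - \frac{1603}{2} + \frac{22844}{5227} = - \frac{8333193}{10454}$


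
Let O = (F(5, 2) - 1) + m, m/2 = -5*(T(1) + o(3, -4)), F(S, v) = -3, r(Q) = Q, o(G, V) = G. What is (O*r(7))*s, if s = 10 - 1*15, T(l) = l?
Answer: 1540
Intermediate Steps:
s = -5 (s = 10 - 15 = -5)
m = -40 (m = 2*(-5*(1 + 3)) = 2*(-5*4) = 2*(-20) = -40)
O = -44 (O = (-3 - 1) - 40 = -4 - 40 = -44)
(O*r(7))*s = -44*7*(-5) = -308*(-5) = 1540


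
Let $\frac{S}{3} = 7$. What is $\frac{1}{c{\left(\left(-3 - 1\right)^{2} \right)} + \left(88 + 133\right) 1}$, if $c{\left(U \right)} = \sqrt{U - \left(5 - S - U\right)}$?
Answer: $\frac{221}{48793} - \frac{4 \sqrt{3}}{48793} \approx 0.0043873$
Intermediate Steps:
$S = 21$ ($S = 3 \cdot 7 = 21$)
$c{\left(U \right)} = \sqrt{16 + 2 U}$ ($c{\left(U \right)} = \sqrt{U + \left(\left(U + 21\right) - 5\right)} = \sqrt{U + \left(\left(21 + U\right) - 5\right)} = \sqrt{U + \left(16 + U\right)} = \sqrt{16 + 2 U}$)
$\frac{1}{c{\left(\left(-3 - 1\right)^{2} \right)} + \left(88 + 133\right) 1} = \frac{1}{\sqrt{16 + 2 \left(-3 - 1\right)^{2}} + \left(88 + 133\right) 1} = \frac{1}{\sqrt{16 + 2 \left(-4\right)^{2}} + 221 \cdot 1} = \frac{1}{\sqrt{16 + 2 \cdot 16} + 221} = \frac{1}{\sqrt{16 + 32} + 221} = \frac{1}{\sqrt{48} + 221} = \frac{1}{4 \sqrt{3} + 221} = \frac{1}{221 + 4 \sqrt{3}}$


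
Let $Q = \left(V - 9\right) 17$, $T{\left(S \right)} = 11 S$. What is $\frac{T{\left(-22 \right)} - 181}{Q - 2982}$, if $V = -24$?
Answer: $\frac{141}{1181} \approx 0.11939$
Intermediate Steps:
$Q = -561$ ($Q = \left(-24 - 9\right) 17 = \left(-33\right) 17 = -561$)
$\frac{T{\left(-22 \right)} - 181}{Q - 2982} = \frac{11 \left(-22\right) - 181}{-561 - 2982} = \frac{-242 - 181}{-3543} = \left(-242 - 181\right) \left(- \frac{1}{3543}\right) = \left(-423\right) \left(- \frac{1}{3543}\right) = \frac{141}{1181}$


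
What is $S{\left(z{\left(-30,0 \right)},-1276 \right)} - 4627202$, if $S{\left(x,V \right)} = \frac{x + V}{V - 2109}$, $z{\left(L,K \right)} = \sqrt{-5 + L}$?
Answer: $- \frac{15663077494}{3385} - \frac{i \sqrt{35}}{3385} \approx -4.6272 \cdot 10^{6} - 0.0017477 i$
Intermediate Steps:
$S{\left(x,V \right)} = \frac{V + x}{-2109 + V}$
$S{\left(z{\left(-30,0 \right)},-1276 \right)} - 4627202 = \frac{-1276 + \sqrt{-5 - 30}}{-2109 - 1276} - 4627202 = \frac{-1276 + \sqrt{-35}}{-3385} - 4627202 = - \frac{-1276 + i \sqrt{35}}{3385} - 4627202 = \left(\frac{1276}{3385} - \frac{i \sqrt{35}}{3385}\right) - 4627202 = - \frac{15663077494}{3385} - \frac{i \sqrt{35}}{3385}$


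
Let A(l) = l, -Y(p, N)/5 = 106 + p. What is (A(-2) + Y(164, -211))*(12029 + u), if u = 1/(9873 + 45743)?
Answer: -113061822185/6952 ≈ -1.6263e+7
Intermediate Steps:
Y(p, N) = -530 - 5*p (Y(p, N) = -5*(106 + p) = -530 - 5*p)
u = 1/55616 ≈ 1.7980e-5
(A(-2) + Y(164, -211))*(12029 + u) = (-2 + (-530 - 5*164))*(12029 + 1/55616) = (-2 + (-530 - 820))*(669004865/55616) = (-2 - 1350)*(669004865/55616) = -1352*669004865/55616 = -113061822185/6952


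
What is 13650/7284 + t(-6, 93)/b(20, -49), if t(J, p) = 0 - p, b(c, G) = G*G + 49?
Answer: 1365212/743575 ≈ 1.8360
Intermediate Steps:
b(c, G) = 49 + G² (b(c, G) = G² + 49 = 49 + G²)
t(J, p) = -p
13650/7284 + t(-6, 93)/b(20, -49) = 13650/7284 + (-1*93)/(49 + (-49)²) = 13650*(1/7284) - 93/(49 + 2401) = 2275/1214 - 93/2450 = 1365212/743575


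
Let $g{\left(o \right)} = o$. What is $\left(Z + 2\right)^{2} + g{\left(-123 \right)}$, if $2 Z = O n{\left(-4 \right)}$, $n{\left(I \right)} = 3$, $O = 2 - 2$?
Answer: $-119$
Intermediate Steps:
$O = 0$ ($O = 2 - 2 = 0$)
$Z = 0$ ($Z = \frac{0 \cdot 3}{2} = \frac{1}{2} \cdot 0 = 0$)
$\left(Z + 2\right)^{2} + g{\left(-123 \right)} = \left(0 + 2\right)^{2} - 123 = 2^{2} - 123 = 4 - 123 = -119$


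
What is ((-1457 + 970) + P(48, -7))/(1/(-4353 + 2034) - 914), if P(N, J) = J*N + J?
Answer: 1924770/2119567 ≈ 0.90810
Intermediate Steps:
P(N, J) = J + J*N
((-1457 + 970) + P(48, -7))/(1/(-4353 + 2034) - 914) = ((-1457 + 970) - 7*(1 + 48))/(1/(-4353 + 2034) - 914) = (-487 - 7*49)/(1/(-2319) - 914) = (-487 - 343)/(-1/2319 - 914) = -830/(-2119567/2319) = -830*(-2319/2119567) = 1924770/2119567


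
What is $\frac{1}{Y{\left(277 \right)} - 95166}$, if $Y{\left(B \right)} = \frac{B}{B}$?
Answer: $- \frac{1}{95165} \approx -1.0508 \cdot 10^{-5}$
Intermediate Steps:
$Y{\left(B \right)} = 1$
$\frac{1}{Y{\left(277 \right)} - 95166} = \frac{1}{1 - 95166} = \frac{1}{-95165} = - \frac{1}{95165}$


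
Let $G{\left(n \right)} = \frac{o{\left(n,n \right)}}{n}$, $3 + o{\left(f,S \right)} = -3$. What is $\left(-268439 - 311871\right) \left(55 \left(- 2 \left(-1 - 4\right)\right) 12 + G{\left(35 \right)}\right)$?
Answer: $- \frac{26809625628}{7} \approx -3.8299 \cdot 10^{9}$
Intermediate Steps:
$o{\left(f,S \right)} = -6$ ($o{\left(f,S \right)} = -3 - 3 = -6$)
$G{\left(n \right)} = - \frac{6}{n}$
$\left(-268439 - 311871\right) \left(55 \left(- 2 \left(-1 - 4\right)\right) 12 + G{\left(35 \right)}\right) = \left(-268439 - 311871\right) \left(55 \left(- 2 \left(-1 - 4\right)\right) 12 - \frac{6}{35}\right) = - 580310 \left(55 \left(\left(-2\right) \left(-5\right)\right) 12 - \frac{6}{35}\right) = - 580310 \left(55 \cdot 10 \cdot 12 - \frac{6}{35}\right) = - 580310 \left(550 \cdot 12 - \frac{6}{35}\right) = - 580310 \left(6600 - \frac{6}{35}\right) = \left(-580310\right) \frac{230994}{35} = - \frac{26809625628}{7}$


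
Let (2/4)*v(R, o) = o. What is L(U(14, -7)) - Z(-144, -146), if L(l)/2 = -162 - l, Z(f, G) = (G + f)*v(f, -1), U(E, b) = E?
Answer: -932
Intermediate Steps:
v(R, o) = 2*o
Z(f, G) = -2*G - 2*f (Z(f, G) = (G + f)*(2*(-1)) = (G + f)*(-2) = -2*G - 2*f)
L(l) = -324 - 2*l (L(l) = 2*(-162 - l) = -324 - 2*l)
L(U(14, -7)) - Z(-144, -146) = (-324 - 2*14) - (-2*(-146) - 2*(-144)) = (-324 - 28) - (292 + 288) = -352 - 1*580 = -352 - 580 = -932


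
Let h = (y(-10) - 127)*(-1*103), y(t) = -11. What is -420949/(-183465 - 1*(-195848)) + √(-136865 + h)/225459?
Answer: -420949/12383 + I*√122651/225459 ≈ -33.994 + 0.0015533*I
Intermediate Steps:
h = 14214 (h = (-11 - 127)*(-1*103) = -138*(-103) = 14214)
-420949/(-183465 - 1*(-195848)) + √(-136865 + h)/225459 = -420949/(-183465 - 1*(-195848)) + √(-136865 + 14214)/225459 = -420949/(-183465 + 195848) + √(-122651)*(1/225459) = -420949/12383 + (I*√122651)*(1/225459) = -420949*1/12383 + I*√122651/225459 = -420949/12383 + I*√122651/225459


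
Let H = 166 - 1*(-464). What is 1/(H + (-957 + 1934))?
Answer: 1/1607 ≈ 0.00062228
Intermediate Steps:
H = 630 (H = 166 + 464 = 630)
1/(H + (-957 + 1934)) = 1/(630 + (-957 + 1934)) = 1/(630 + 977) = 1/1607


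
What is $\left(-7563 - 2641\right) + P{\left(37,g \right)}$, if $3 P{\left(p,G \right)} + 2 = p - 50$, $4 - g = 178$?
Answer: $-10209$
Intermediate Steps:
$g = -174$ ($g = 4 - 178 = -174$)
$P{\left(p,G \right)} = - \frac{52}{3} + \frac{p}{3}$ ($P{\left(p,G \right)} = - \frac{2}{3} + \frac{p - 50}{3} = - \frac{2}{3} + \frac{-50 + p}{3} = - \frac{2}{3} + \left(- \frac{50}{3} + \frac{p}{3}\right) = - \frac{52}{3} + \frac{p}{3}$)
$\left(-7563 - 2641\right) + P{\left(37,g \right)} = \left(-7563 - 2641\right) + \left(- \frac{52}{3} + \frac{1}{3} \cdot 37\right) = -10204 + \left(- \frac{52}{3} + \frac{37}{3}\right) = -10204 - 5 = -10209$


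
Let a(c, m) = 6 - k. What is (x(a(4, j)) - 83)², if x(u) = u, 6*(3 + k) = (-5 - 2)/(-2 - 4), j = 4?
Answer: 7134241/1296 ≈ 5504.8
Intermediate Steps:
k = -101/36 (k = -3 + ((-5 - 2)/(-2 - 4))/6 = -3 + (-7/(-6))/6 = -3 + (-7*(-⅙))/6 = -3 + (⅙)*(7/6) = -3 + 7/36 = -101/36 ≈ -2.8056)
a(c, m) = 317/36 (a(c, m) = 6 - 1*(-101/36) = 6 + 101/36 = 317/36)
(x(a(4, j)) - 83)² = (317/36 - 83)² = (-2671/36)² = 7134241/1296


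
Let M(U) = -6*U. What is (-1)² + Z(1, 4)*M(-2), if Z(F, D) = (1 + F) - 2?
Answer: 1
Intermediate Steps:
Z(F, D) = -1 + F
(-1)² + Z(1, 4)*M(-2) = (-1)² + (-1 + 1)*(-6*(-2)) = 1 + 0*12 = 1 + 0 = 1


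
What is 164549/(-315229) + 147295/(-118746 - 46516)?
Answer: -3875018547/2741861842 ≈ -1.4133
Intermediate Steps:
164549/(-315229) + 147295/(-118746 - 46516) = 164549*(-1/315229) + 147295/(-165262) = -164549/315229 + 147295*(-1/165262) = -164549/315229 - 147295/165262 = -3875018547/2741861842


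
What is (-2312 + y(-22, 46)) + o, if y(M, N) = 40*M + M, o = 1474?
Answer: -1740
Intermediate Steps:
y(M, N) = 41*M
(-2312 + y(-22, 46)) + o = (-2312 + 41*(-22)) + 1474 = (-2312 - 902) + 1474 = -3214 + 1474 = -1740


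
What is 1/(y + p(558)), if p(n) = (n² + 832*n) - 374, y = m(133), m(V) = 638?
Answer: 1/775884 ≈ 1.2889e-6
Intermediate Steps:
y = 638
p(n) = -374 + n² + 832*n
1/(y + p(558)) = 1/(638 + (-374 + 558² + 832*558)) = 1/(638 + (-374 + 311364 + 464256)) = 1/(638 + 775246) = 1/775884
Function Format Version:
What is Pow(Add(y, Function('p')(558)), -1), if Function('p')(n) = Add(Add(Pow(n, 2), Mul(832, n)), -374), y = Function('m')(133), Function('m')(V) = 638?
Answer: Rational(1, 775884) ≈ 1.2889e-6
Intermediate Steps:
y = 638
Function('p')(n) = Add(-374, Pow(n, 2), Mul(832, n))
Pow(Add(y, Function('p')(558)), -1) = Pow(Add(638, Add(-374, Pow(558, 2), Mul(832, 558))), -1) = Pow(Add(638, Add(-374, 311364, 464256)), -1) = Pow(Add(638, 775246), -1) = Pow(775884, -1) = Rational(1, 775884)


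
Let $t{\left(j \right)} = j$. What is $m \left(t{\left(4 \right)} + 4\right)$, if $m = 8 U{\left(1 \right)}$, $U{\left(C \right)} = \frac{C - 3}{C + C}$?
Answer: $-64$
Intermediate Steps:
$U{\left(C \right)} = \frac{-3 + C}{2 C}$
$m = -8$ ($m = 8 \frac{-3 + 1}{2 \cdot 1} = 8 \cdot \frac{1}{2} \cdot 1 \left(-2\right) = 8 \left(-1\right) = -8$)
$m \left(t{\left(4 \right)} + 4\right) = - 8 \left(4 + 4\right) = \left(-8\right) 8 = -64$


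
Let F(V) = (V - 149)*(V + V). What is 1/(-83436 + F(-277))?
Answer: 1/152568 ≈ 6.5545e-6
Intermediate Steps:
F(V) = 2*V*(-149 + V) (F(V) = (-149 + V)*(2*V) = 2*V*(-149 + V))
1/(-83436 + F(-277)) = 1/(-83436 + 2*(-277)*(-149 - 277)) = 1/(-83436 + 2*(-277)*(-426)) = 1/(-83436 + 236004) = 1/152568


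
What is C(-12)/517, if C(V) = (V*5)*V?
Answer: 720/517 ≈ 1.3927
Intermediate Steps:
C(V) = 5*V² (C(V) = (5*V)*V = 5*V²)
C(-12)/517 = (5*(-12)²)/517 = (5*144)*(1/517) = 720*(1/517) = 720/517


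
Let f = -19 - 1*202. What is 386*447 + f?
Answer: 172321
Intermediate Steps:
f = -221 (f = -19 - 202 = -221)
386*447 + f = 386*447 - 221 = 172542 - 221 = 172321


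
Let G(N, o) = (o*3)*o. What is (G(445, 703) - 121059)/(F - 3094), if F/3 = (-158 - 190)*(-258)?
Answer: 680784/133129 ≈ 5.1137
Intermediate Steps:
G(N, o) = 3*o² (G(N, o) = (3*o)*o = 3*o²)
F = 269352 (F = 3*((-158 - 190)*(-258)) = 3*(-348*(-258)) = 3*89784 = 269352)
(G(445, 703) - 121059)/(F - 3094) = (3*703² - 121059)/(269352 - 3094) = (3*494209 - 121059)/266258 = (1482627 - 121059)*(1/266258) = 1361568*(1/266258) = 680784/133129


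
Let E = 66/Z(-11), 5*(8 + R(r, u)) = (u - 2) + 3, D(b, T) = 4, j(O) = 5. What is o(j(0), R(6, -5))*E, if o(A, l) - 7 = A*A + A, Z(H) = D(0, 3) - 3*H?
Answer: 66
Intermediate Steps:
R(r, u) = -39/5 + u/5 (R(r, u) = -8 + ((u - 2) + 3)/5 = -8 + ((-2 + u) + 3)/5 = -8 + (1 + u)/5 = -8 + (1/5 + u/5) = -39/5 + u/5)
Z(H) = 4 - 3*H
o(A, l) = 7 + A + A**2 (o(A, l) = 7 + (A*A + A) = 7 + (A**2 + A) = 7 + (A + A**2) = 7 + A + A**2)
E = 66/37 (E = 66/(4 - 3*(-11)) = 66/(4 + 33) = 66/37 ≈ 1.7838)
o(j(0), R(6, -5))*E = (7 + 5 + 5**2)*(66/37) = (7 + 5 + 25)*(66/37) = 37*(66/37) = 66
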